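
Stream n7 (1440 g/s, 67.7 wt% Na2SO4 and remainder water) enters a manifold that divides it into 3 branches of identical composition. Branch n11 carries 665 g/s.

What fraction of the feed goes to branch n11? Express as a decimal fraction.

Fraction to n11 = 665/1440 = 0.4618.

0.462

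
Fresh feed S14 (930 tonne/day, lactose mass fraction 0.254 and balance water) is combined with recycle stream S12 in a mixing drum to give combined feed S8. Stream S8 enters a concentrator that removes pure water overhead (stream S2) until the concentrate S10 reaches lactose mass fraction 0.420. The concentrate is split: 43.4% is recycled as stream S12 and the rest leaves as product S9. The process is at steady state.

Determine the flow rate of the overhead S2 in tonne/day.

Overall lactose balance (none leaves overhead): lactose in fresh feed = lactose in product, i.e. 930×0.254 = (1−0.434)·S10·0.420.
S10 = 236.22/(0.420×0.566) = 993.69 tonne/day.
Recycle S12 = 0.434×993.69 = 431.26 tonne/day.
Combined feed S8 = 930 + 431.26 = 1361.3 tonne/day.
Overhead S2 = S8 − S10 = 1361.3 − 993.69 = 367.57 tonne/day.

367.6 tonne/day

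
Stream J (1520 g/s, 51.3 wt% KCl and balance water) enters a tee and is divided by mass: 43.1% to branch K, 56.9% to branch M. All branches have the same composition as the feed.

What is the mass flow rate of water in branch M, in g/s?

421.2 g/s

Branch M total = 0.569×1520 = 864.88 g/s.
water in M = 0.487×864.88 = 421.2 g/s.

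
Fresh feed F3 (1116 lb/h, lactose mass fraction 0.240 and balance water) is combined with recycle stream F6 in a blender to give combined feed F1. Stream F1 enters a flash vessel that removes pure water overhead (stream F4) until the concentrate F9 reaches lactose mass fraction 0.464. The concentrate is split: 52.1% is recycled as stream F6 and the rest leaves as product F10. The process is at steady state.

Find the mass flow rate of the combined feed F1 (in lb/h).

Overall lactose balance (none leaves overhead): lactose in fresh feed = lactose in product, i.e. 1116×0.240 = (1−0.521)·F9·0.464.
F9 = 267.84/(0.464×0.479) = 1205.1 lb/h.
Recycle F6 = 0.521×1205.1 = 627.86 lb/h.
Combined feed F1 = 1116 + 627.86 = 1743.9 lb/h.

1744 lb/h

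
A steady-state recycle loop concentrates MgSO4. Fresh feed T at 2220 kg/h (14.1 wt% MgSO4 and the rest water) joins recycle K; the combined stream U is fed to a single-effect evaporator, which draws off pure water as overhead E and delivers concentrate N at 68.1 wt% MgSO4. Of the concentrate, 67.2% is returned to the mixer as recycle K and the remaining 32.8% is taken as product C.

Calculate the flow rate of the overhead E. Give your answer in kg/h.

1760 kg/h

Overall MgSO4 balance (none leaves overhead): MgSO4 in fresh feed = MgSO4 in product, i.e. 2220×0.141 = (1−0.672)·N·0.681.
N = 313.02/(0.681×0.328) = 1401.4 kg/h.
Recycle K = 0.672×1401.4 = 941.72 kg/h.
Combined feed U = 2220 + 941.72 = 3161.7 kg/h.
Overhead E = U − N = 3161.7 − 1401.4 = 1760.4 kg/h.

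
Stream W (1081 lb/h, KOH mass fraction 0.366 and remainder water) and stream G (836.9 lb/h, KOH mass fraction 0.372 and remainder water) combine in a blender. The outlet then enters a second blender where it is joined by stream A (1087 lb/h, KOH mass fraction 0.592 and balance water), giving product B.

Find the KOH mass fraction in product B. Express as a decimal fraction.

Overall, product flow = 3004.9 lb/h.
KOH in = 1081×0.366 + 836.9×0.372 + 1087×0.592 = 1350.5 lb/h.
KOH fraction in B = 0.449.

0.449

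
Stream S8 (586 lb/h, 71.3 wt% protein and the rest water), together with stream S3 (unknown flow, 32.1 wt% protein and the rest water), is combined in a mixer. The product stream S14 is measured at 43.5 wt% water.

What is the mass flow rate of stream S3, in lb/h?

355.4 lb/h

Let S3 be the unknown flow. Total out = 586 + S3.
water balance: 168.18 + 0.679·S3 = 0.435·(586 + S3)
(0.679 − 0.435)·S3 = 0.435×586 − 168.18 = 86.728
S3 = 86.728 / 0.244 = 355.44 lb/h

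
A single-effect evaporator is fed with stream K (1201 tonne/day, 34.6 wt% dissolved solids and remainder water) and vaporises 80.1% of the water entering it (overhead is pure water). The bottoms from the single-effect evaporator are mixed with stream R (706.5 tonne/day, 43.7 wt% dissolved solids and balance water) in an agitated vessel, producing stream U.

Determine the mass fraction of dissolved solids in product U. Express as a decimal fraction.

Vapour removed = 0.801×0.654×1201 = 629.15 tonne/day; concentrate = 571.85 tonne/day.
dissolved solids reaching the mixer = 415.55 (from concentrate) + 706.5×0.437 = 724.29 tonne/day.
Product flow = 571.85 + 706.5 = 1278.4 tonne/day; dissolved solids fraction = 0.567.

0.567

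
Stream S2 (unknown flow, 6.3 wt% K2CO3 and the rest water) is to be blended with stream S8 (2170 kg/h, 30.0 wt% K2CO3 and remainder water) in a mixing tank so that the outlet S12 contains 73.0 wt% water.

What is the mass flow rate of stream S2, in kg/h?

Let S2 be the unknown flow. Total out = 2170 + S2.
water balance: 1519 + 0.937·S2 = 0.730·(2170 + S2)
(0.937 − 0.730)·S2 = 0.730×2170 − 1519 = 65.1
S2 = 65.1 / 0.207 = 314.49 kg/h

314.5 kg/h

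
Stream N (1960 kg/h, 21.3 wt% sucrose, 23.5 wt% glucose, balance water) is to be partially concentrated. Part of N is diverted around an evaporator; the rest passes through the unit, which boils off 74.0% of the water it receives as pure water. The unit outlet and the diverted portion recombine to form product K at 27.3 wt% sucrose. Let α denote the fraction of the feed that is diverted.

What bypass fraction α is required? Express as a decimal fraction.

0.462

All 1960×0.213 = 417.48 kg/h of sucrose reaches K, so K = 417.48/0.273 = 1529.2 kg/h and vapour = 430.77 kg/h.
The evaporator receives (1−α)·1960 of feed at 0.552 water and removes 0.740 of that water:
0.740×0.552×(1−α)×1960 = 430.77
(1−α) = 430.77/800.62 = 0.5380;  α = 0.4620.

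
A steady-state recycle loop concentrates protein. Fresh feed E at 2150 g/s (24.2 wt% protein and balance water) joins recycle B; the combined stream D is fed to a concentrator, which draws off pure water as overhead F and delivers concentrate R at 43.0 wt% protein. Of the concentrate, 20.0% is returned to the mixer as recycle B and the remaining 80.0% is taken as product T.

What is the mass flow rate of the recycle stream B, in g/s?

302.5 g/s

Overall protein balance (none leaves overhead): protein in fresh feed = protein in product, i.e. 2150×0.242 = (1−0.200)·R·0.430.
R = 520.3/(0.430×0.800) = 1512.5 g/s.
Recycle B = 0.200×1512.5 = 302.5 g/s.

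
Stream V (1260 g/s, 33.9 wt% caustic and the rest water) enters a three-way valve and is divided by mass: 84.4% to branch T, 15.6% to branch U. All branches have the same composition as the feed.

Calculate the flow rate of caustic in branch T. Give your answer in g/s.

360.5 g/s

Branch T total = 0.844×1260 = 1063.4 g/s.
caustic in T = 0.339×1063.4 = 360.51 g/s.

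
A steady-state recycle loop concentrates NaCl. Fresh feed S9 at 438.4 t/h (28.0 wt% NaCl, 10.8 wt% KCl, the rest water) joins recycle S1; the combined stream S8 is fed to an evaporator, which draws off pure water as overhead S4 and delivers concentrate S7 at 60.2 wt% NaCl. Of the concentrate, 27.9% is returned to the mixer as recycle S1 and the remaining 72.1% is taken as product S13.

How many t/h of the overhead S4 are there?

Overall NaCl balance (none leaves overhead): NaCl in fresh feed = NaCl in product, i.e. 438.4×0.280 = (1−0.279)·S7·0.602.
S7 = 122.75/(0.602×0.721) = 282.81 t/h.
Recycle S1 = 0.279×282.81 = 78.904 t/h.
Combined feed S8 = 438.4 + 78.904 = 517.3 t/h.
Overhead S4 = S8 − S7 = 517.3 − 282.81 = 234.49 t/h.

234.5 t/h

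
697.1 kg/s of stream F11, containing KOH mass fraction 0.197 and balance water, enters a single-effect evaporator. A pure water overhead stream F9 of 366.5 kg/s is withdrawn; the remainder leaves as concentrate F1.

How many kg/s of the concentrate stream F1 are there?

330.6 kg/s

Concentrate = 697.1 − 366.5 = 330.6 kg/s.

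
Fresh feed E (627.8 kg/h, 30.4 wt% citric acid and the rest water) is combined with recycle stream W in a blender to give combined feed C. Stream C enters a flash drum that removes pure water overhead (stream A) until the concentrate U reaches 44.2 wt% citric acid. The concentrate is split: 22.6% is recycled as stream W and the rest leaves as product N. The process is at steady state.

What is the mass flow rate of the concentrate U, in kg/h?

Overall citric acid balance (none leaves overhead): citric acid in fresh feed = citric acid in product, i.e. 627.8×0.304 = (1−0.226)·U·0.442.
U = 190.85/(0.442×0.774) = 557.87 kg/h.

557.9 kg/h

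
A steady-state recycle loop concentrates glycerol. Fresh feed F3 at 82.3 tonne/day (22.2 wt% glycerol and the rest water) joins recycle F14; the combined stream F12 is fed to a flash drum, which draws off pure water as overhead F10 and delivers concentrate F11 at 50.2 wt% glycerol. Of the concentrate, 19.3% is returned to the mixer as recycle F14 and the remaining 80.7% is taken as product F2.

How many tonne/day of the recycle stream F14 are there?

Overall glycerol balance (none leaves overhead): glycerol in fresh feed = glycerol in product, i.e. 82.3×0.222 = (1−0.193)·F11·0.502.
F11 = 18.271/(0.502×0.807) = 45.1 tonne/day.
Recycle F14 = 0.193×45.1 = 8.7043 tonne/day.

8.704 tonne/day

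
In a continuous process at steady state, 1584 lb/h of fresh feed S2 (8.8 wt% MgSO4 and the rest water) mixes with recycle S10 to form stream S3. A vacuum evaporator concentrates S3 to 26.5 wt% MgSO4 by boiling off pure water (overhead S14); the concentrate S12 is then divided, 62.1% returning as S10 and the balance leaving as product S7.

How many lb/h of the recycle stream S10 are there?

Overall MgSO4 balance (none leaves overhead): MgSO4 in fresh feed = MgSO4 in product, i.e. 1584×0.088 = (1−0.621)·S12·0.265.
S12 = 139.39/(0.265×0.379) = 1387.9 lb/h.
Recycle S10 = 0.621×1387.9 = 861.88 lb/h.

861.9 lb/h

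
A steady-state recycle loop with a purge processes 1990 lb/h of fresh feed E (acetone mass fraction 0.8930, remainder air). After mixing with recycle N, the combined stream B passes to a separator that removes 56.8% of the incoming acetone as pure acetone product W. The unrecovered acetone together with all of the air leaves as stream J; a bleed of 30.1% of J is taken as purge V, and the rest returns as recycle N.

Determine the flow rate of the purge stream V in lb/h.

544 lb/h

air enters only via E and leaves only via the purge: 1990×0.107 = 0.301×(air in J), and the separator passes all air, so air in B = air in J = 707.41 lb/h.
acetone in B: m_A = 1990×0.893 + (1−0.301)·(1−0.568)·m_A, so m_A = 1777.1/0.6980 = 2545.8 lb/h.
J = (1−0.568)×2545.8 + 707.41 = 1807.2 lb/h.
Purge V = 0.301×1807.2 = 543.97 lb/h.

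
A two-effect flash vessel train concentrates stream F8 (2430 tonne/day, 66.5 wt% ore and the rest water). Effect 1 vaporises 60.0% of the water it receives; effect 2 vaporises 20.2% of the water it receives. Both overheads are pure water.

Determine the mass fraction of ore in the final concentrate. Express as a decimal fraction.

water in feed = 2430×0.335 = 814.05 tonne/day.
After stage 1: water left = (1−0.600)×814.05 = 325.62; stream total = 1941.6 tonne/day.
After stage 2: water left = (1−0.202)×325.62 = 259.84; final concentrate = 1875.8 tonne/day.
ore fraction = 1616/1875.8 = 0.861.

0.861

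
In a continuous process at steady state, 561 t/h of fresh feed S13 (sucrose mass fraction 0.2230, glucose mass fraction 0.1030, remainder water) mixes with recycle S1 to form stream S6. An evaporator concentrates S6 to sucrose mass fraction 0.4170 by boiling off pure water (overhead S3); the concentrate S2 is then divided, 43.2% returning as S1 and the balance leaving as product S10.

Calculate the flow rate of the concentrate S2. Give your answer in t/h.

Overall sucrose balance (none leaves overhead): sucrose in fresh feed = sucrose in product, i.e. 561×0.223 = (1−0.432)·S2·0.417.
S2 = 125.1/(0.417×0.568) = 528.18 t/h.

528.2 t/h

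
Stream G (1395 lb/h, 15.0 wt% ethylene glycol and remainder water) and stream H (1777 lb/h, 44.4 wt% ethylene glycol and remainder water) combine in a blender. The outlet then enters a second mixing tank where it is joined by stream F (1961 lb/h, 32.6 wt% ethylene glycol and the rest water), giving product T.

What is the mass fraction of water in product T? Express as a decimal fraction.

0.6810

Overall, product flow = 5133 lb/h.
water in = 1395×0.850 + 1777×0.556 + 1961×0.674 = 3495.5 lb/h.
water fraction in T = 0.6810.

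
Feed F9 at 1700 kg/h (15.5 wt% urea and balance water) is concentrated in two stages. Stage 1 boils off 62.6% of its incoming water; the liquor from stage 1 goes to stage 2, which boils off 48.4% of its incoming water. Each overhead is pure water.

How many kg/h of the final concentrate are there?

water in feed = 1700×0.845 = 1436.5 kg/h.
After stage 1: water left = (1−0.626)×1436.5 = 537.25; stream total = 800.75 kg/h.
After stage 2: water left = (1−0.484)×537.25 = 277.22; final concentrate = 540.72 kg/h.

540.7 kg/h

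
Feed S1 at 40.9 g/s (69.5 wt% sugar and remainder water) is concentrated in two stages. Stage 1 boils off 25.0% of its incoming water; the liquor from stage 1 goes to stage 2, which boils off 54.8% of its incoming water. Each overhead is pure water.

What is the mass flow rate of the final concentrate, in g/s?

water in feed = 40.9×0.305 = 12.474 g/s.
After stage 1: water left = (1−0.250)×12.474 = 9.3559; stream total = 37.781 g/s.
After stage 2: water left = (1−0.548)×9.3559 = 4.2289; final concentrate = 32.654 g/s.

32.65 g/s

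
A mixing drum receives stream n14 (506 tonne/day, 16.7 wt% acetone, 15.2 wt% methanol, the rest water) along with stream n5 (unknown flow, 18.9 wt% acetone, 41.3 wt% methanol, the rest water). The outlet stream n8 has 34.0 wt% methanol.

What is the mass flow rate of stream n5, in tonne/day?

Let n5 be the unknown flow. Total out = 506 + n5.
methanol balance: 76.912 + 0.413·n5 = 0.340·(506 + n5)
(0.413 − 0.340)·n5 = 0.340×506 − 76.912 = 95.128
n5 = 95.128 / 0.073 = 1303.1 tonne/day

1303 tonne/day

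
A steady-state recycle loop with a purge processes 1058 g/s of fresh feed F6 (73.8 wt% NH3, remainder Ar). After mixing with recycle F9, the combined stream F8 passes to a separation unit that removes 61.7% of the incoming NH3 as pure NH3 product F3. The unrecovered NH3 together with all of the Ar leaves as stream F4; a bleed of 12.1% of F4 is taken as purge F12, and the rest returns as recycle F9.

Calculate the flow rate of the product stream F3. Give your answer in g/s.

NH3 in F8: m_A = 1058×0.738 + (1−0.121)·(1−0.617)·m_A, so m_A = 780.8/0.6633 = 1177.1 g/s.
Product F3 = 0.617×1177.1 = 726.25 g/s.

726.3 g/s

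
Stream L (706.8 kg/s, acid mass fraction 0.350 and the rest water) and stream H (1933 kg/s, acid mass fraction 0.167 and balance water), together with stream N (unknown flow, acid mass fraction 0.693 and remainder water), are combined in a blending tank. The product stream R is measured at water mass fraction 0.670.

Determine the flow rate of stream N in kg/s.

829 kg/s

Let N be the unknown flow. Total out = 2639.8 + N.
water balance: 2069.6 + 0.307·N = 0.670·(2639.8 + N)
(0.307 − 0.670)·N = 0.670×2639.8 − 2069.6 = -300.94
N = -300.94 / -0.363 = 829.04 kg/s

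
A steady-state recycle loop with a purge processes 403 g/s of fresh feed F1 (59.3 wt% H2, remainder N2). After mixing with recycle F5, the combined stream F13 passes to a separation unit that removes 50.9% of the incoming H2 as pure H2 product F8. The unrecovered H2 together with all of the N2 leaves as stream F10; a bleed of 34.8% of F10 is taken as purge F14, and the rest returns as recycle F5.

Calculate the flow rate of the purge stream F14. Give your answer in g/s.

224.1 g/s

N2 enters only via F1 and leaves only via the purge: 403×0.407 = 0.348×(N2 in F10), and the separation unit passes all N2, so N2 in F13 = N2 in F10 = 471.32 g/s.
H2 in F13: m_A = 403×0.593 + (1−0.348)·(1−0.509)·m_A, so m_A = 238.98/0.6799 = 351.51 g/s.
F10 = (1−0.509)×351.51 + 471.32 = 643.92 g/s.
Purge F14 = 0.348×643.92 = 224.08 g/s.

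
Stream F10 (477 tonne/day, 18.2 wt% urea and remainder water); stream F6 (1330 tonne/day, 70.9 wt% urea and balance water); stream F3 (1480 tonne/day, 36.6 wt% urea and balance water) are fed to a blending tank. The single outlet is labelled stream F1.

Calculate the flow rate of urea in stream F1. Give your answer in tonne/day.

urea out = urea in = 477×0.182 + 1330×0.709 + 1480×0.366 = 1571.5 tonne/day.

1571 tonne/day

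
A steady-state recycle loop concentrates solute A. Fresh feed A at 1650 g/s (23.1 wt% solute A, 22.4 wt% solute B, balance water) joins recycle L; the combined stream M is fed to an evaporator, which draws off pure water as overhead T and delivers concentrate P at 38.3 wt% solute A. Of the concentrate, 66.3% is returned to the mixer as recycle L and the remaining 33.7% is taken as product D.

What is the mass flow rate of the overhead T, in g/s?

Overall solute A balance (none leaves overhead): solute A in fresh feed = solute A in product, i.e. 1650×0.231 = (1−0.663)·P·0.383.
P = 381.15/(0.383×0.337) = 2953 g/s.
Recycle L = 0.663×2953 = 1957.9 g/s.
Combined feed M = 1650 + 1957.9 = 3607.9 g/s.
Overhead T = M − P = 3607.9 − 2953 = 654.83 g/s.

654.8 g/s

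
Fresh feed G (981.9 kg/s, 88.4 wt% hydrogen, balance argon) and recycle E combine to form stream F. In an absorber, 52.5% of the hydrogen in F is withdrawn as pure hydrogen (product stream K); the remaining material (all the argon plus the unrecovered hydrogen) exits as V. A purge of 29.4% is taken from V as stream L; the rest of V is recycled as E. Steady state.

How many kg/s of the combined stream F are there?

1693 kg/s

argon enters only via G and leaves only via the purge: 981.9×0.116 = 0.294×(argon in V), and the absorber passes all argon, so argon in F = argon in V = 387.42 kg/s.
hydrogen in F: m_A = 981.9×0.884 + (1−0.294)·(1−0.525)·m_A, so m_A = 868/0.6646 = 1305.9 kg/s.
F = 1305.9 + 387.42 = 1693.4 kg/s.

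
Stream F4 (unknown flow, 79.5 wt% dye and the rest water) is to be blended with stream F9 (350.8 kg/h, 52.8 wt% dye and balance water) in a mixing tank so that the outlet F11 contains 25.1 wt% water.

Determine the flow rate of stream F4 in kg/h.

Let F4 be the unknown flow. Total out = 350.8 + F4.
water balance: 165.58 + 0.205·F4 = 0.251·(350.8 + F4)
(0.205 − 0.251)·F4 = 0.251×350.8 − 165.58 = -77.527
F4 = -77.527 / -0.046 = 1685.4 kg/h

1685 kg/h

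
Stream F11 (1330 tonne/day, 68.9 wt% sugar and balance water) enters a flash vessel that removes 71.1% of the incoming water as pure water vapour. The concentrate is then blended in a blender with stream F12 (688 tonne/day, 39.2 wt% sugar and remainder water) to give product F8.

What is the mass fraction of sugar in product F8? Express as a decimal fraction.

0.688

Vapour removed = 0.711×0.311×1330 = 294.09 tonne/day; concentrate = 1035.9 tonne/day.
sugar reaching the mixer = 916.37 (from concentrate) + 688×0.392 = 1186.1 tonne/day.
Product flow = 1035.9 + 688 = 1723.9 tonne/day; sugar fraction = 0.688.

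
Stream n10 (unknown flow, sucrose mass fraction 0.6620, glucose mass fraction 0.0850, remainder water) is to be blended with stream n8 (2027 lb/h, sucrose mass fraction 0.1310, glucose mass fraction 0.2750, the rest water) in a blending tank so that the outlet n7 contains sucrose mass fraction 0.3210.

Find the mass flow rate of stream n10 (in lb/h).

1129 lb/h

Let n10 be the unknown flow. Total out = 2027 + n10.
sucrose balance: 265.54 + 0.662·n10 = 0.321·(2027 + n10)
(0.662 − 0.321)·n10 = 0.321×2027 − 265.54 = 385.13
n10 = 385.13 / 0.341 = 1129.4 lb/h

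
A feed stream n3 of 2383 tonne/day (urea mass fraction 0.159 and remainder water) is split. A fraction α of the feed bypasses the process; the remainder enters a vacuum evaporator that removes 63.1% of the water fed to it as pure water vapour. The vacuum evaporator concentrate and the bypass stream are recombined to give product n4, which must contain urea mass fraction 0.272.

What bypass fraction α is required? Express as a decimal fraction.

All 2383×0.159 = 378.9 tonne/day of urea reaches n4, so n4 = 378.9/0.272 = 1393 tonne/day and vapour = 990 tonne/day.
The evaporator receives (1−α)·2383 of feed at 0.841 water and removes 0.631 of that water:
0.631×0.841×(1−α)×2383 = 990
(1−α) = 990/1264.6 = 0.7829;  α = 0.2171.

0.217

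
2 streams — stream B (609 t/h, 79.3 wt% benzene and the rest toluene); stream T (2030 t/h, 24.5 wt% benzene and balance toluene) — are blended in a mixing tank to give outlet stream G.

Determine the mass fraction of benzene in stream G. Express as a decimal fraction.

0.371

Total flow out = 609 + 2030 = 2639 t/h.
benzene in = 609×0.793 + 2030×0.245 = 980.29 t/h.
benzene mass fraction in G = 980.29/2639 = 0.371.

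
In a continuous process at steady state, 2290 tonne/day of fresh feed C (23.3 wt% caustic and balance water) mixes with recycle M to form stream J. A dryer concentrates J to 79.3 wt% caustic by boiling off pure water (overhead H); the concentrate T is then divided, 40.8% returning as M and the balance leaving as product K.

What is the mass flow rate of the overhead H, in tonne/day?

Overall caustic balance (none leaves overhead): caustic in fresh feed = caustic in product, i.e. 2290×0.233 = (1−0.408)·T·0.793.
T = 533.57/(0.793×0.592) = 1136.6 tonne/day.
Recycle M = 0.408×1136.6 = 463.72 tonne/day.
Combined feed J = 2290 + 463.72 = 2753.7 tonne/day.
Overhead H = J − T = 2753.7 − 1136.6 = 1617.2 tonne/day.

1617 tonne/day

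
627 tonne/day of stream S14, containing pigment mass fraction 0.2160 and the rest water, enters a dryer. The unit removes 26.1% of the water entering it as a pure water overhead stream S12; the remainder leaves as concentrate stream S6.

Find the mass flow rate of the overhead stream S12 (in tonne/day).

water entering = 627×0.784 = 491.57 tonne/day; overhead removed = 0.261×491.57 = 128.3 tonne/day.

128.3 tonne/day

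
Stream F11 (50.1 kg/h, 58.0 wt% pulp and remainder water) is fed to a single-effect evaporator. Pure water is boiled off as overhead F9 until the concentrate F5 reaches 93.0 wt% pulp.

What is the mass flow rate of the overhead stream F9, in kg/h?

18.85 kg/h

pulp is conserved: 50.1×0.580 = 29.058 kg/h all reports to the concentrate.
Concentrate = 29.058/(target fraction) = 31.245 kg/h.
Overhead = 50.1 − 31.245 = 18.855 kg/h.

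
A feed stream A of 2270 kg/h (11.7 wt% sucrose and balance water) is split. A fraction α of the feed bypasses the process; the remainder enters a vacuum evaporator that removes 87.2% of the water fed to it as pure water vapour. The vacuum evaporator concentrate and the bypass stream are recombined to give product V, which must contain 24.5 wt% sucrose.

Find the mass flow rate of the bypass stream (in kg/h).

All 2270×0.117 = 265.59 kg/h of sucrose reaches V, so V = 265.59/0.245 = 1084 kg/h and vapour = 1186 kg/h.
The evaporator receives (1−α)·2270 of feed at 0.883 water and removes 0.872 of that water:
0.872×0.883×(1−α)×2270 = 1186
(1−α) = 1186/1747.8 = 0.6785;  α = 0.3215.
Bypass flow = 0.3215×2270 = 729.75 kg/h.

729.7 kg/h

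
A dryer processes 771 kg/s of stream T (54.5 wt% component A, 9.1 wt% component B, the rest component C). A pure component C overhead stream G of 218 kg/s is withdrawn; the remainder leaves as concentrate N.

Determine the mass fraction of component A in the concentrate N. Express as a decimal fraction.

component A is not removed: 771×0.545 = 420.2 kg/s of component A enters N.
Concentrate = 771 − 218 = 553 kg/s.
Mass fraction = 420.2/553 = 0.7598.

0.7598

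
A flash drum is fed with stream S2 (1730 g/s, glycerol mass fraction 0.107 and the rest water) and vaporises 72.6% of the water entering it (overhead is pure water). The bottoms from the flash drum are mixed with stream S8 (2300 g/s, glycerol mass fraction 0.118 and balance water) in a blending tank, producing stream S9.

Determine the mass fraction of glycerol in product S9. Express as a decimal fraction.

Vapour removed = 0.726×0.893×1730 = 1121.6 g/s; concentrate = 608.41 g/s.
glycerol reaching the mixer = 185.11 (from concentrate) + 2300×0.118 = 456.51 g/s.
Product flow = 608.41 + 2300 = 2908.4 g/s; glycerol fraction = 0.157.

0.157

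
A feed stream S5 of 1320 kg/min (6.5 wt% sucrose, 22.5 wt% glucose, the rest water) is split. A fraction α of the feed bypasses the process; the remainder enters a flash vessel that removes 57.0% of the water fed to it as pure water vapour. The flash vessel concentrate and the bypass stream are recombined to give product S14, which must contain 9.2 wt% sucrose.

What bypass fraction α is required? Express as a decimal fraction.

0.275

All 1320×0.065 = 85.8 kg/min of sucrose reaches S14, so S14 = 85.8/0.092 = 932.61 kg/min and vapour = 387.39 kg/min.
The evaporator receives (1−α)·1320 of feed at 0.710 water and removes 0.570 of that water:
0.570×0.710×(1−α)×1320 = 387.39
(1−α) = 387.39/534.2 = 0.7252;  α = 0.2748.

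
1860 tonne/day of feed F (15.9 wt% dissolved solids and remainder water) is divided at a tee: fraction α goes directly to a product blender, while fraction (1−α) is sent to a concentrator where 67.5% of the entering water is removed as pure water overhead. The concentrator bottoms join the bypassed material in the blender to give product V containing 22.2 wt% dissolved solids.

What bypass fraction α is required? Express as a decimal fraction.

All 1860×0.159 = 295.74 tonne/day of dissolved solids reaches V, so V = 295.74/0.222 = 1332.2 tonne/day and vapour = 527.84 tonne/day.
The evaporator receives (1−α)·1860 of feed at 0.841 water and removes 0.675 of that water:
0.675×0.841×(1−α)×1860 = 527.84
(1−α) = 527.84/1055.9 = 0.4999;  α = 0.5001.

0.500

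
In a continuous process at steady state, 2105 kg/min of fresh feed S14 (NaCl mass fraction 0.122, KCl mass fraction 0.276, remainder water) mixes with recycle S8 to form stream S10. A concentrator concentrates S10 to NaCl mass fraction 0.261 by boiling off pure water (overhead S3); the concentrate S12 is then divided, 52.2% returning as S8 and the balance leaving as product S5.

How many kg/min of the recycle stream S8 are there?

Overall NaCl balance (none leaves overhead): NaCl in fresh feed = NaCl in product, i.e. 2105×0.122 = (1−0.522)·S12·0.261.
S12 = 256.81/(0.261×0.478) = 2058.5 kg/min.
Recycle S8 = 0.522×2058.5 = 1074.5 kg/min.

1075 kg/min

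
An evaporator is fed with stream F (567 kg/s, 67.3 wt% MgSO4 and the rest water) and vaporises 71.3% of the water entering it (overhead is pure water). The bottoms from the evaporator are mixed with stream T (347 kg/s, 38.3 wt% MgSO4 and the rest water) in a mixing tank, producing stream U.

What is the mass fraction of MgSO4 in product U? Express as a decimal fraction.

Vapour removed = 0.713×0.327×567 = 132.2 kg/s; concentrate = 434.8 kg/s.
MgSO4 reaching the mixer = 381.59 (from concentrate) + 347×0.383 = 514.49 kg/s.
Product flow = 434.8 + 347 = 781.8 kg/s; MgSO4 fraction = 0.658.

0.658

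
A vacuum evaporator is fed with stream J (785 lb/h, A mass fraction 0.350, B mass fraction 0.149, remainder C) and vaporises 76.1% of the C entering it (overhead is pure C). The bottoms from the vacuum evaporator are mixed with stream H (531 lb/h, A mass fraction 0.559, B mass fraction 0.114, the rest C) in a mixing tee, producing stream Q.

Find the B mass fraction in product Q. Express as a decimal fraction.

0.175

Vapour removed = 0.761×0.501×785 = 299.29 lb/h; concentrate = 485.71 lb/h.
B reaching the mixer = 116.96 (from concentrate) + 531×0.114 = 177.5 lb/h.
Product flow = 485.71 + 531 = 1016.7 lb/h; B fraction = 0.175.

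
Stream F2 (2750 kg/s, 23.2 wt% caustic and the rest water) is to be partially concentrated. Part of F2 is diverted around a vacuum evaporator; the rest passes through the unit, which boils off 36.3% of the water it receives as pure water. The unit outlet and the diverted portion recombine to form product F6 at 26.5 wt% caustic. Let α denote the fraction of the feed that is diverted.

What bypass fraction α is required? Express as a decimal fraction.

All 2750×0.232 = 638 kg/s of caustic reaches F6, so F6 = 638/0.265 = 2407.5 kg/s and vapour = 342.45 kg/s.
The evaporator receives (1−α)·2750 of feed at 0.768 water and removes 0.363 of that water:
0.363×0.768×(1−α)×2750 = 342.45
(1−α) = 342.45/766.66 = 0.4467;  α = 0.5533.

0.553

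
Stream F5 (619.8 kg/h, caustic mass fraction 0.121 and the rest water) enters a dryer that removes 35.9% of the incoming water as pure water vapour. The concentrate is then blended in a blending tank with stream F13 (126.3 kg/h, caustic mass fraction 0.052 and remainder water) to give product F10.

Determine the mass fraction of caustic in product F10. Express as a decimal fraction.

Vapour removed = 0.359×0.879×619.8 = 195.58 kg/h; concentrate = 424.22 kg/h.
caustic reaching the mixer = 74.996 (from concentrate) + 126.3×0.052 = 81.563 kg/h.
Product flow = 424.22 + 126.3 = 550.52 kg/h; caustic fraction = 0.148.

0.148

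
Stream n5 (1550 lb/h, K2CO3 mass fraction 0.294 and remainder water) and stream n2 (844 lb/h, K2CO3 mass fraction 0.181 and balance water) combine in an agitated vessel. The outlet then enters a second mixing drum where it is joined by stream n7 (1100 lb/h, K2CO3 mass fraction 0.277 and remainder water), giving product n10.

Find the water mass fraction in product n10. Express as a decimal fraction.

0.739

Overall, product flow = 3494 lb/h.
water in = 1550×0.706 + 844×0.819 + 1100×0.723 = 2580.8 lb/h.
water fraction in n10 = 0.739.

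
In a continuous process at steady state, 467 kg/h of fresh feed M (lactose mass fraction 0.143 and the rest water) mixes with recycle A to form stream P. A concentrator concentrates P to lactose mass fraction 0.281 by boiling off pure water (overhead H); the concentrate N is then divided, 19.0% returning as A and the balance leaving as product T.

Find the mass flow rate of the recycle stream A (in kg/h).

Overall lactose balance (none leaves overhead): lactose in fresh feed = lactose in product, i.e. 467×0.143 = (1−0.190)·N·0.281.
N = 66.781/(0.281×0.810) = 293.4 kg/h.
Recycle A = 0.190×293.4 = 55.746 kg/h.

55.75 kg/h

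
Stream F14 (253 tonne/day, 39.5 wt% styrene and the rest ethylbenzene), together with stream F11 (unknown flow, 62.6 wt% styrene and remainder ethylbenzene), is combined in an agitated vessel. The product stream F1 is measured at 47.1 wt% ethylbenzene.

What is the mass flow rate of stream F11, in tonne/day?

Let F11 be the unknown flow. Total out = 253 + F11.
ethylbenzene balance: 153.06 + 0.374·F11 = 0.471·(253 + F11)
(0.374 − 0.471)·F11 = 0.471×253 − 153.06 = -33.902
F11 = -33.902 / -0.097 = 349.51 tonne/day

349.5 tonne/day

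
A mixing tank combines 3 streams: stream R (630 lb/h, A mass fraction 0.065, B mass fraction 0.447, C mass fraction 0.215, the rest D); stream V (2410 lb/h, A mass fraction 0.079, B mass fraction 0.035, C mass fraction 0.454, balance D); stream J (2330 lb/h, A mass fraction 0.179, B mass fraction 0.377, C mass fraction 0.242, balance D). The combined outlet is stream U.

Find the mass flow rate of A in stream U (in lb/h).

A out = A in = 630×0.065 + 2410×0.079 + 2330×0.179 = 648.41 lb/h.

648.4 lb/h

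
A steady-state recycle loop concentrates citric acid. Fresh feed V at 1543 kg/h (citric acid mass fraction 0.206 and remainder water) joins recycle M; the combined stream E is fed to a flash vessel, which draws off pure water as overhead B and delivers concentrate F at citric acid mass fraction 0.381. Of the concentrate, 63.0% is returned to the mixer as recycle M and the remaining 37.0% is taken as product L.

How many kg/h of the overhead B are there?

Overall citric acid balance (none leaves overhead): citric acid in fresh feed = citric acid in product, i.e. 1543×0.206 = (1−0.630)·F·0.381.
F = 317.86/(0.381×0.370) = 2254.8 kg/h.
Recycle M = 0.630×2254.8 = 1420.5 kg/h.
Combined feed E = 1543 + 1420.5 = 2963.5 kg/h.
Overhead B = E − F = 2963.5 − 2254.8 = 708.73 kg/h.

708.7 kg/h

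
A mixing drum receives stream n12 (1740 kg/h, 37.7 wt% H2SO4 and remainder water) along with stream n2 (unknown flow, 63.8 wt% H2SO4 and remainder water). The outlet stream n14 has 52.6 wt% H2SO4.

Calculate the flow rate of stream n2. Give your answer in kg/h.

2315 kg/h

Let n2 be the unknown flow. Total out = 1740 + n2.
H2SO4 balance: 655.98 + 0.638·n2 = 0.526·(1740 + n2)
(0.638 − 0.526)·n2 = 0.526×1740 − 655.98 = 259.26
n2 = 259.26 / 0.112 = 2314.8 kg/h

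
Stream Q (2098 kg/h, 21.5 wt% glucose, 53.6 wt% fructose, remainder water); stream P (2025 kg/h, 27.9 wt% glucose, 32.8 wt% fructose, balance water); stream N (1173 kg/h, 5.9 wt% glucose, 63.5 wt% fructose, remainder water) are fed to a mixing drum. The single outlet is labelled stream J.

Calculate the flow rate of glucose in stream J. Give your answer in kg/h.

glucose out = glucose in = 2098×0.215 + 2025×0.279 + 1173×0.059 = 1085.3 kg/h.

1085 kg/h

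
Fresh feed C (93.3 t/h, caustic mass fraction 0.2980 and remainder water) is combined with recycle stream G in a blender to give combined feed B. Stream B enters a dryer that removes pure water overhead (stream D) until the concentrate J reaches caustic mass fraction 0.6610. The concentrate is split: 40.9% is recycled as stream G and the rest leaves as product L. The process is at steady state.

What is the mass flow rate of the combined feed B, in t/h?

Overall caustic balance (none leaves overhead): caustic in fresh feed = caustic in product, i.e. 93.3×0.298 = (1−0.409)·J·0.661.
J = 27.803/(0.661×0.591) = 71.172 t/h.
Recycle G = 0.409×71.172 = 29.109 t/h.
Combined feed B = 93.3 + 29.109 = 122.41 t/h.

122.4 t/h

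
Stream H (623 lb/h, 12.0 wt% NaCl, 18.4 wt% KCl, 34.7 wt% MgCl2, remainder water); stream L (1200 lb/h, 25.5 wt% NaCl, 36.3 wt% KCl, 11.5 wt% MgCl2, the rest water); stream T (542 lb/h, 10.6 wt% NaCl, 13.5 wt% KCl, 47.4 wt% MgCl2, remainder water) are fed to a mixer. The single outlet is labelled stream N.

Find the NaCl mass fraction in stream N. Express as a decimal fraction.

Total flow out = 623 + 1200 + 542 = 2365 lb/h.
NaCl in = 623×0.120 + 1200×0.255 + 542×0.106 = 438.21 lb/h.
NaCl mass fraction in N = 438.21/2365 = 0.185.

0.185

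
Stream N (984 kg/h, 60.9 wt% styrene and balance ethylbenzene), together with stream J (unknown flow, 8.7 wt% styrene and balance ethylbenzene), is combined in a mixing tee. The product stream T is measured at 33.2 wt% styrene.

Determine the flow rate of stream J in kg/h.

Let J be the unknown flow. Total out = 984 + J.
styrene balance: 599.26 + 0.087·J = 0.332·(984 + J)
(0.087 − 0.332)·J = 0.332×984 − 599.26 = -272.57
J = -272.57 / -0.245 = 1112.5 kg/h

1113 kg/h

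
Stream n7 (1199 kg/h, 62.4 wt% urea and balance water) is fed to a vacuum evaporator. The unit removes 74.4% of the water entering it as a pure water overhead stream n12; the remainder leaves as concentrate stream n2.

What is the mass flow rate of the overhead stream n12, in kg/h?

335.4 kg/h

water entering = 1199×0.376 = 450.82 kg/h; overhead removed = 0.744×450.82 = 335.41 kg/h.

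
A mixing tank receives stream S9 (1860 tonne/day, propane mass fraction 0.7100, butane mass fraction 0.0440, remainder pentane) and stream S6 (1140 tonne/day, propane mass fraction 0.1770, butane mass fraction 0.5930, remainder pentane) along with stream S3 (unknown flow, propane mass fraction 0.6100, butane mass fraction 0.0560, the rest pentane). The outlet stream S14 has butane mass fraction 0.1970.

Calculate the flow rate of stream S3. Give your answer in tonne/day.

1183 tonne/day

Let S3 be the unknown flow. Total out = 3000 + S3.
butane balance: 757.86 + 0.056·S3 = 0.197·(3000 + S3)
(0.056 − 0.197)·S3 = 0.197×3000 − 757.86 = -166.86
S3 = -166.86 / -0.141 = 1183.4 tonne/day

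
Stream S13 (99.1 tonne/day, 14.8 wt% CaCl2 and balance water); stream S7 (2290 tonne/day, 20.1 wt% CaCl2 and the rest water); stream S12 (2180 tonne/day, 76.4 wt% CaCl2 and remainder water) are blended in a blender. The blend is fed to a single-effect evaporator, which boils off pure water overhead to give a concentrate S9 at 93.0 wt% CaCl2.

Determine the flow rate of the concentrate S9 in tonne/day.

2302 tonne/day

CaCl2 entering = 99.1×0.148 + 2290×0.201 + 2180×0.764 = 2140.5 tonne/day.
All CaCl2 reports to S9, so S9 = 2140.5/0.930 = 2301.6 tonne/day.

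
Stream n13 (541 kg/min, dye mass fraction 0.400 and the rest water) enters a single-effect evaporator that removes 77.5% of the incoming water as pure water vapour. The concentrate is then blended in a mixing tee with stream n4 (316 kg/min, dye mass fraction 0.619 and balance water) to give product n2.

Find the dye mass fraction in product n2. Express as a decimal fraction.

Vapour removed = 0.775×0.600×541 = 251.56 kg/min; concentrate = 289.44 kg/min.
dye reaching the mixer = 216.4 (from concentrate) + 316×0.619 = 412 kg/min.
Product flow = 289.44 + 316 = 605.43 kg/min; dye fraction = 0.681.

0.681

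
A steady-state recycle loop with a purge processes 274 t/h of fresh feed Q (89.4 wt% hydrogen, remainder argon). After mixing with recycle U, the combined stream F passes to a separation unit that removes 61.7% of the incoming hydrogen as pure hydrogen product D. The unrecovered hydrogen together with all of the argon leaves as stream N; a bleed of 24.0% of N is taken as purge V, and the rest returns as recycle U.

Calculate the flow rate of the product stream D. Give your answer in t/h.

213.2 t/h

hydrogen in F: m_A = 274×0.894 + (1−0.240)·(1−0.617)·m_A, so m_A = 244.96/0.7089 = 345.53 t/h.
Product D = 0.617×345.53 = 213.19 t/h.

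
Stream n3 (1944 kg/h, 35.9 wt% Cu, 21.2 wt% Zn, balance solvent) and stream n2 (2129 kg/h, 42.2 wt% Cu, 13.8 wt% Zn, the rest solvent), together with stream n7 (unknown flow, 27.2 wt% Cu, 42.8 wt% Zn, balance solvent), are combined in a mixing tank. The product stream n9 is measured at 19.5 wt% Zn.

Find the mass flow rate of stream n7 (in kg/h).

Let n7 be the unknown flow. Total out = 4073 + n7.
Zn balance: 705.93 + 0.428·n7 = 0.195·(4073 + n7)
(0.428 − 0.195)·n7 = 0.195×4073 − 705.93 = 88.305
n7 = 88.305 / 0.233 = 378.99 kg/h

379 kg/h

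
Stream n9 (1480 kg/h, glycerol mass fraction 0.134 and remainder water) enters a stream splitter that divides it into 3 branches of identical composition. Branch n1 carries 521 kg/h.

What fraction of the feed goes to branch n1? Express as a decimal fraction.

0.352

Fraction to n1 = 521/1480 = 0.3520.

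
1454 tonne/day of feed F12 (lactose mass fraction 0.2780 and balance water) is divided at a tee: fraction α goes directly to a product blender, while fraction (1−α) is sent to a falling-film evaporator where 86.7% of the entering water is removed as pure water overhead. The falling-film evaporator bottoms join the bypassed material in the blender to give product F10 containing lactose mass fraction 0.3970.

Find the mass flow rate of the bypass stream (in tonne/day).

757.8 tonne/day

All 1454×0.278 = 404.21 tonne/day of lactose reaches F10, so F10 = 404.21/0.397 = 1018.2 tonne/day and vapour = 435.83 tonne/day.
The evaporator receives (1−α)·1454 of feed at 0.722 water and removes 0.867 of that water:
0.867×0.722×(1−α)×1454 = 435.83
(1−α) = 435.83/910.17 = 0.4789;  α = 0.5211.
Bypass flow = 0.5211×1454 = 757.75 tonne/day.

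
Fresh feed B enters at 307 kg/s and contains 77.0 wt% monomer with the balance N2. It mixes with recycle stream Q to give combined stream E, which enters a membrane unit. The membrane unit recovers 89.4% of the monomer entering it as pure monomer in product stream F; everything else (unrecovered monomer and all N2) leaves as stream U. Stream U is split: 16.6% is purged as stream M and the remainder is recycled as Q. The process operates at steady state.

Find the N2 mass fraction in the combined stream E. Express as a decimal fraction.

N2 enters only via B and leaves only via the purge: 307×0.230 = 0.166×(N2 in U), and the membrane unit passes all N2, so N2 in E = N2 in U = 425.36 kg/s.
monomer in E: m_A = 307×0.770 + (1−0.166)·(1−0.894)·m_A, so m_A = 236.39/0.9116 = 259.31 kg/s.
E = 259.31 + 425.36 = 684.68 kg/s.
N2 fraction in E = 425.36/684.68 = 0.6213.

0.6213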